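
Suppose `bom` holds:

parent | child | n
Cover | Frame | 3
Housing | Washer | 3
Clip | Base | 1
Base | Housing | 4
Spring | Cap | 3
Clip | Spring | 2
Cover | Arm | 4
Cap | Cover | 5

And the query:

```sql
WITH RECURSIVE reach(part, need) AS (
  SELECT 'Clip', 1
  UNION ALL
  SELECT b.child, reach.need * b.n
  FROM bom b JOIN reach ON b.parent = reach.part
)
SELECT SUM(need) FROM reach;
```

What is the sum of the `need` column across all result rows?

266

Base: (Clip, need=1).
Iteration 1: components of {Clip} -> Base = 1*1 = 1, Spring = 1*2 = 2.
Iteration 2: components of {Base,Spring} -> Cap = 2*3 = 6, Housing = 1*4 = 4.
Iteration 3: components of {Cap,Housing} -> Cover = 6*5 = 30, Washer = 4*3 = 12.
Iteration 4: components of {Cover,Washer} -> Arm = 30*4 = 120, Frame = 30*3 = 90.
Iteration 5: no further components; recursion stops.
SUM(need) = 1 + 2 + 1 + 6 + 4 + 30 + 12 + 120 + 90 = 266.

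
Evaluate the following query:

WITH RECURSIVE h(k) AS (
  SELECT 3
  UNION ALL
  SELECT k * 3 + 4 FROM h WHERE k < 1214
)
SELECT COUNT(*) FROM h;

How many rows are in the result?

7

Base: k=3.
Iteration 1: 3 < 1214 holds -> k = 3 * 3 + 4 = 13.
Iteration 2: 13 < 1214 holds -> k = 13 * 3 + 4 = 43.
Iteration 3: 43 < 1214 holds -> k = 43 * 3 + 4 = 133.
Iteration 4: 133 < 1214 holds -> k = 133 * 3 + 4 = 403.
Iteration 5: 403 < 1214 holds -> k = 403 * 3 + 4 = 1213.
Iteration 6: 1213 < 1214 holds -> k = 1213 * 3 + 4 = 3643.
Iteration 7: 3643 < 1214 fails; recursion stops.
Total rows emitted: 7.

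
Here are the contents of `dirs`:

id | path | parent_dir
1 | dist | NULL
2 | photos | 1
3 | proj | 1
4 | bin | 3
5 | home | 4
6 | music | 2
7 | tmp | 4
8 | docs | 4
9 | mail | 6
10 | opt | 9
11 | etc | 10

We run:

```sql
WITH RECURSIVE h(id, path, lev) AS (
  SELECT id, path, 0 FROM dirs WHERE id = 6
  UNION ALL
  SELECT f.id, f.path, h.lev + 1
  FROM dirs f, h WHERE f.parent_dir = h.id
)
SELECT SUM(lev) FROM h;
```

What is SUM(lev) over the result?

Base: id=6 (music) at lev 0.
Iteration 1: rows with parent_dir in {6} -> mail (id 9, lev 1).
Iteration 2: rows with parent_dir in {9} -> opt (id 10, lev 2).
Iteration 3: rows with parent_dir in {10} -> etc (id 11, lev 3).
Iteration 4: no rows with parent_dir in {11}; recursion stops.
SUM(lev) = 0 + 1 + 2 + 3 = 6.

6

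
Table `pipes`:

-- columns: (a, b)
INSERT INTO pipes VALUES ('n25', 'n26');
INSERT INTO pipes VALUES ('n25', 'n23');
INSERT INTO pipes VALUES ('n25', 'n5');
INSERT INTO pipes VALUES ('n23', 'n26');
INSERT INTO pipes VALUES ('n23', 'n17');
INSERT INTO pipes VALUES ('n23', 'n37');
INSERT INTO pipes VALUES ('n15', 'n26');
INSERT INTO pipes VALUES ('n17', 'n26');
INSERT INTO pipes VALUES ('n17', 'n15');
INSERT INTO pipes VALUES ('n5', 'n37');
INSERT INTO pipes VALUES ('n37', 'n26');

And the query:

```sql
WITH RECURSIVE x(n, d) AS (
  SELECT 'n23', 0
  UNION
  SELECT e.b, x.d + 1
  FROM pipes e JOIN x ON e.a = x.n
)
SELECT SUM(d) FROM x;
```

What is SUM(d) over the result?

Base: (n23, d=0).
Iteration 1: edges from {n23} -> (n17, d=1), (n26, d=1), (n37, d=1).
Iteration 2: edges from {n17,n26,n37} -> (n15, d=2), (n26, d=2). [UNION drops 1 duplicate row(s)]
Iteration 3: edges from {n15,n26} -> (n26, d=3).
Iteration 4: no outgoing edges from {n26}; recursion stops.
SUM(d) = 0 + 1 + 1 + 1 + 2 + 2 + 3 = 10.

10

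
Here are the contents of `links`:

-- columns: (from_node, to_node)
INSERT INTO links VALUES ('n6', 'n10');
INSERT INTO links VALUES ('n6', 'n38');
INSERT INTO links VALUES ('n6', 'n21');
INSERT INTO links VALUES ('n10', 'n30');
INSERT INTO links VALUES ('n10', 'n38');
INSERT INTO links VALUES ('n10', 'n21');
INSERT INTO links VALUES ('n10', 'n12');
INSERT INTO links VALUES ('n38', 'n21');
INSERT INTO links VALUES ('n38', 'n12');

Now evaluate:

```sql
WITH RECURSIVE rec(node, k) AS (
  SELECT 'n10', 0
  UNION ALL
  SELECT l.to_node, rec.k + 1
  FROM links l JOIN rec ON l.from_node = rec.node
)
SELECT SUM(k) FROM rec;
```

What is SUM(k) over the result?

Base: (n10, k=0).
Iteration 1: edges from {n10} -> (n12, k=1), (n21, k=1), (n30, k=1), (n38, k=1).
Iteration 2: edges from {n12,n21,n30,n38} -> (n12, k=2), (n21, k=2).
Iteration 3: no outgoing edges from {n12,n21}; recursion stops.
SUM(k) = 0 + 1 + 1 + 1 + 1 + 2 + 2 = 8.

8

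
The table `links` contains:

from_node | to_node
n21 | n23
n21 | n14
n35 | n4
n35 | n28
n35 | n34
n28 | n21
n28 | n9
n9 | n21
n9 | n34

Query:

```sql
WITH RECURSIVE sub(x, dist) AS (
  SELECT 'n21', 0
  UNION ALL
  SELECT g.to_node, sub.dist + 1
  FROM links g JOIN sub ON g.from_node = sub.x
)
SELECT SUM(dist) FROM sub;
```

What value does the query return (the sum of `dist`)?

Base: (n21, dist=0).
Iteration 1: edges from {n21} -> (n14, dist=1), (n23, dist=1).
Iteration 2: no outgoing edges from {n14,n23}; recursion stops.
SUM(dist) = 0 + 1 + 1 = 2.

2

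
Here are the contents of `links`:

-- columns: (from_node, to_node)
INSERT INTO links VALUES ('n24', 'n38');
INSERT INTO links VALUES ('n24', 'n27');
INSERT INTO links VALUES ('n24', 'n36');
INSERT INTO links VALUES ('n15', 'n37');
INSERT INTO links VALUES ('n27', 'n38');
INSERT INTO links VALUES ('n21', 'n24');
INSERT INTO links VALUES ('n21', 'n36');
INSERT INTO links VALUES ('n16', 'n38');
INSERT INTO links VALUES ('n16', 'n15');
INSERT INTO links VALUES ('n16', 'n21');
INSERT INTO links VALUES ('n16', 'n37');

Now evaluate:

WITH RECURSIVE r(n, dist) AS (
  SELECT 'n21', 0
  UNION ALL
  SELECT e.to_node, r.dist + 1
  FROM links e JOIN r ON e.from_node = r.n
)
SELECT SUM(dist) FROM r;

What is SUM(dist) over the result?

11

Base: (n21, dist=0).
Iteration 1: edges from {n21} -> (n24, dist=1), (n36, dist=1).
Iteration 2: edges from {n24,n36} -> (n27, dist=2), (n36, dist=2), (n38, dist=2).
Iteration 3: edges from {n27,n36,n38} -> (n38, dist=3).
Iteration 4: no outgoing edges from {n38}; recursion stops.
SUM(dist) = 0 + 1 + 1 + 2 + 2 + 2 + 3 = 11.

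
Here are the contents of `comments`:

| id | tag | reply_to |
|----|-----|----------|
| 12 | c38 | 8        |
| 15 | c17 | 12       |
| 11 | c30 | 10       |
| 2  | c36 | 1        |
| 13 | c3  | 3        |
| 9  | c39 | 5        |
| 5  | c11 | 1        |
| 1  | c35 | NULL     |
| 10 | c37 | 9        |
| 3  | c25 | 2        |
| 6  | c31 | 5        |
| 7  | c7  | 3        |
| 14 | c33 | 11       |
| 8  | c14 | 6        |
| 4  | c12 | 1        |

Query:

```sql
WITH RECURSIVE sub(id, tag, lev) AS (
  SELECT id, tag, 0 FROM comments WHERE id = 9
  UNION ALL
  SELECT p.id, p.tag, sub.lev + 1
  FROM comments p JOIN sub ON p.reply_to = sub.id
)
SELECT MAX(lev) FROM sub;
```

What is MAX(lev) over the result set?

3

Base: id=9 (c39) at lev 0.
Iteration 1: rows with reply_to in {9} -> c37 (id 10, lev 1).
Iteration 2: rows with reply_to in {10} -> c30 (id 11, lev 2).
Iteration 3: rows with reply_to in {11} -> c33 (id 14, lev 3).
Iteration 4: no rows with reply_to in {14}; recursion stops.
lev values: 0, 1, 2, 3; the maximum is 3.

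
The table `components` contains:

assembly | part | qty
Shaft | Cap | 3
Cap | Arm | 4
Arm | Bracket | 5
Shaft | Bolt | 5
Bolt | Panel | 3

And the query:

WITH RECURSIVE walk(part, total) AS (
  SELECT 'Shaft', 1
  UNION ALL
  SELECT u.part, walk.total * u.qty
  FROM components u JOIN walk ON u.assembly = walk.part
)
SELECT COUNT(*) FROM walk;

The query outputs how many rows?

Base: (Shaft, total=1).
Iteration 1: components of {Shaft} -> Bolt = 1*5 = 5, Cap = 1*3 = 3.
Iteration 2: components of {Bolt,Cap} -> Arm = 3*4 = 12, Panel = 5*3 = 15.
Iteration 3: components of {Arm,Panel} -> Bracket = 12*5 = 60.
Iteration 4: no further components; recursion stops.
Total rows emitted: 6.

6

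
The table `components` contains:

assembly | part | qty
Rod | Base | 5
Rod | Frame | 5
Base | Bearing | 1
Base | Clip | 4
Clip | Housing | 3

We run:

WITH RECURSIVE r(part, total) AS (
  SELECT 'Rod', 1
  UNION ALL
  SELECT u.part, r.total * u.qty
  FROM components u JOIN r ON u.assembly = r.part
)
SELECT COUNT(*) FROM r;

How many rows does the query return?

6

Base: (Rod, total=1).
Iteration 1: components of {Rod} -> Base = 1*5 = 5, Frame = 1*5 = 5.
Iteration 2: components of {Base,Frame} -> Bearing = 5*1 = 5, Clip = 5*4 = 20.
Iteration 3: components of {Bearing,Clip} -> Housing = 20*3 = 60.
Iteration 4: no further components; recursion stops.
Total rows emitted: 6.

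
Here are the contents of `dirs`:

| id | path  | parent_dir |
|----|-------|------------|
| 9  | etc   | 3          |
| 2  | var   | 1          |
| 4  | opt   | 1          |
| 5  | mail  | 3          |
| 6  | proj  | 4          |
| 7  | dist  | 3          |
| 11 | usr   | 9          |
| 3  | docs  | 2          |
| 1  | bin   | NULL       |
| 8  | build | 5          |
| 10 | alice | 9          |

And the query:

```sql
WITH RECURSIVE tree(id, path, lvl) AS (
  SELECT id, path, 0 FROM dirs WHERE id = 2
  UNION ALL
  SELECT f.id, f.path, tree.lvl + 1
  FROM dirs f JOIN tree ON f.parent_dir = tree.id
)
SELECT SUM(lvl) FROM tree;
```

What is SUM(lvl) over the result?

16

Base: id=2 (var) at lvl 0.
Iteration 1: rows with parent_dir in {2} -> docs (id 3, lvl 1).
Iteration 2: rows with parent_dir in {3} -> mail (id 5, lvl 2), dist (id 7, lvl 2), etc (id 9, lvl 2).
Iteration 3: rows with parent_dir in {5,7,9} -> build (id 8, lvl 3), alice (id 10, lvl 3), usr (id 11, lvl 3).
Iteration 4: no rows with parent_dir in {8,10,11}; recursion stops.
SUM(lvl) = 0 + 1 + 2 + 2 + 2 + 3 + 3 + 3 = 16.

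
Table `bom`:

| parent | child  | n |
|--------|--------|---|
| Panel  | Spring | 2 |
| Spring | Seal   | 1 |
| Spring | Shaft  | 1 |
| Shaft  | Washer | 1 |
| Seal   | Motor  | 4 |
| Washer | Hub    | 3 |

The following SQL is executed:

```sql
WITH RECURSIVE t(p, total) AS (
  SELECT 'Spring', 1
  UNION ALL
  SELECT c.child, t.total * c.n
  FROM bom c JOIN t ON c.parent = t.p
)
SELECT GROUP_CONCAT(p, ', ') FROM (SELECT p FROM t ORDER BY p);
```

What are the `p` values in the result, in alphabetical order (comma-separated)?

Hub, Motor, Seal, Shaft, Spring, Washer

Base: (Spring, total=1).
Iteration 1: components of {Spring} -> Seal = 1*1 = 1, Shaft = 1*1 = 1.
Iteration 2: components of {Seal,Shaft} -> Motor = 1*4 = 4, Washer = 1*1 = 1.
Iteration 3: components of {Motor,Washer} -> Hub = 1*3 = 3.
Iteration 4: no further components; recursion stops.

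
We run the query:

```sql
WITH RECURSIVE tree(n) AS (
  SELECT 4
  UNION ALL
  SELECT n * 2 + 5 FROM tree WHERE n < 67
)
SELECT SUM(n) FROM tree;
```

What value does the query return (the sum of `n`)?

115

Base: n=4.
Iteration 1: 4 < 67 holds -> n = 4 * 2 + 5 = 13.
Iteration 2: 13 < 67 holds -> n = 13 * 2 + 5 = 31.
Iteration 3: 31 < 67 holds -> n = 31 * 2 + 5 = 67.
Iteration 4: 67 < 67 fails; recursion stops.
SUM(n) = 4 + 13 + 31 + 67 = 115.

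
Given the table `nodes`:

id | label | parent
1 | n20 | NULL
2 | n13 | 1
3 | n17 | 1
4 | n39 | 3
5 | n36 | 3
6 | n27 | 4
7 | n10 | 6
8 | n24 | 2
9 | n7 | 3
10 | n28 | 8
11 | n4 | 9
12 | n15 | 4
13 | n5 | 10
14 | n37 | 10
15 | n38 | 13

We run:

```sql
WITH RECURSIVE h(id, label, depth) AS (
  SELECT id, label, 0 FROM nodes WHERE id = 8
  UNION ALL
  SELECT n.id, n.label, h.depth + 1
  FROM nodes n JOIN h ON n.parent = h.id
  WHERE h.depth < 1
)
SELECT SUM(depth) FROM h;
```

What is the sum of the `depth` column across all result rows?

Base: id=8 (n24) at depth 0.
Iteration 1: rows with parent in {8} -> n28 (id 10, depth 1).
Iteration 2: depth < 1 fails for all current rows; recursion stops.
SUM(depth) = 0 + 1 = 1.

1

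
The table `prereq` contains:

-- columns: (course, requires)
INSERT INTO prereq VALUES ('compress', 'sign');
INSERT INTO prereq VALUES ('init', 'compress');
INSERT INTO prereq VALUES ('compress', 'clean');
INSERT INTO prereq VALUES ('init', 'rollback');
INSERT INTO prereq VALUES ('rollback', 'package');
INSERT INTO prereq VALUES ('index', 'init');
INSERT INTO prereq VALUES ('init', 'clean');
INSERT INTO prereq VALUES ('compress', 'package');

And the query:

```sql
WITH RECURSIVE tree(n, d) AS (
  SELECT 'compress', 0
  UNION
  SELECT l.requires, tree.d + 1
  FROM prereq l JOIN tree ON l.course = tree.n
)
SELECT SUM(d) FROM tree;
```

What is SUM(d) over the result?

Base: (compress, d=0).
Iteration 1: edges from {compress} -> (clean, d=1), (package, d=1), (sign, d=1).
Iteration 2: no outgoing edges from {clean,package,sign}; recursion stops.
SUM(d) = 0 + 1 + 1 + 1 = 3.

3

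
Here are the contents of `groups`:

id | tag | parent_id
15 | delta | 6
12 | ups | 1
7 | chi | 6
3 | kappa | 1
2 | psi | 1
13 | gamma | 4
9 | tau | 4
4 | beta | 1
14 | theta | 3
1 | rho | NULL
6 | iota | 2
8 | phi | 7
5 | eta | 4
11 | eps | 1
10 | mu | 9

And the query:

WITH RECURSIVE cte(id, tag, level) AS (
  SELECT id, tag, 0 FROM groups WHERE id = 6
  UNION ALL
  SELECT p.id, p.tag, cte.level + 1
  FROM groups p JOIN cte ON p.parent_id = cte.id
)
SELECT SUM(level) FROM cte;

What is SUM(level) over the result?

Base: id=6 (iota) at level 0.
Iteration 1: rows with parent_id in {6} -> chi (id 7, level 1), delta (id 15, level 1).
Iteration 2: rows with parent_id in {7,15} -> phi (id 8, level 2).
Iteration 3: no rows with parent_id in {8}; recursion stops.
SUM(level) = 0 + 1 + 1 + 2 = 4.

4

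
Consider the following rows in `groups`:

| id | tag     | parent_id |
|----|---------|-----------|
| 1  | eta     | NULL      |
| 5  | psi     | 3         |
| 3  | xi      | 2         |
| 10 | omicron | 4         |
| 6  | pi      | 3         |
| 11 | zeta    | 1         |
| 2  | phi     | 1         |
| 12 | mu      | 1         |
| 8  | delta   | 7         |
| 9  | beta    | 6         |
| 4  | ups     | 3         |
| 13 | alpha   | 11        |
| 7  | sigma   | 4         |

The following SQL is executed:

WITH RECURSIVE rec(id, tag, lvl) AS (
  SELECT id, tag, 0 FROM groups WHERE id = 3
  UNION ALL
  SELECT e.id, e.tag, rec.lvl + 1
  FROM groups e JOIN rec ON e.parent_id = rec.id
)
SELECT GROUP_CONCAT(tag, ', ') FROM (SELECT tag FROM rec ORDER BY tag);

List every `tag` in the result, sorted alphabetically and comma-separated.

beta, delta, omicron, pi, psi, sigma, ups, xi

Base: id=3 (xi) at lvl 0.
Iteration 1: rows with parent_id in {3} -> ups (id 4, lvl 1), psi (id 5, lvl 1), pi (id 6, lvl 1).
Iteration 2: rows with parent_id in {4,5,6} -> sigma (id 7, lvl 2), beta (id 9, lvl 2), omicron (id 10, lvl 2).
Iteration 3: rows with parent_id in {7,9,10} -> delta (id 8, lvl 3).
Iteration 4: no rows with parent_id in {8}; recursion stops.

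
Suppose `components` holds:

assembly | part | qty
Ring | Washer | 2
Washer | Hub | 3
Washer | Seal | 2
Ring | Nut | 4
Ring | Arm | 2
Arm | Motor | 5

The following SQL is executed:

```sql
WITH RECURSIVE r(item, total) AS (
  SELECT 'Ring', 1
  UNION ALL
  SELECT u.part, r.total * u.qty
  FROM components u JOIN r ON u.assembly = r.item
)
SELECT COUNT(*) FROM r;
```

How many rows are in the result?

Base: (Ring, total=1).
Iteration 1: components of {Ring} -> Arm = 1*2 = 2, Nut = 1*4 = 4, Washer = 1*2 = 2.
Iteration 2: components of {Arm,Nut,Washer} -> Hub = 2*3 = 6, Motor = 2*5 = 10, Seal = 2*2 = 4.
Iteration 3: no further components; recursion stops.
Total rows emitted: 7.

7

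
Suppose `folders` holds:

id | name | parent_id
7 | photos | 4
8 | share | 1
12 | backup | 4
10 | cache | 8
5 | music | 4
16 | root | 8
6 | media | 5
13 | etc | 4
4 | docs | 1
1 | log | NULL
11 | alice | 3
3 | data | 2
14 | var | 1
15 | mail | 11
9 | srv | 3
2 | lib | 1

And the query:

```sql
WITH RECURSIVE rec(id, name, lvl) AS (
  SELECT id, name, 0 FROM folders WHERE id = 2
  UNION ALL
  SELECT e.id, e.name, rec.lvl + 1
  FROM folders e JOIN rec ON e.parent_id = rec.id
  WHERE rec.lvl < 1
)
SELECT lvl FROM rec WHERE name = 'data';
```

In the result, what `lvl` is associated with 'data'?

1

Base: id=2 (lib) at lvl 0.
Iteration 1: rows with parent_id in {2} -> data (id 3, lvl 1).
Iteration 2: lvl < 1 fails for all current rows; recursion stops.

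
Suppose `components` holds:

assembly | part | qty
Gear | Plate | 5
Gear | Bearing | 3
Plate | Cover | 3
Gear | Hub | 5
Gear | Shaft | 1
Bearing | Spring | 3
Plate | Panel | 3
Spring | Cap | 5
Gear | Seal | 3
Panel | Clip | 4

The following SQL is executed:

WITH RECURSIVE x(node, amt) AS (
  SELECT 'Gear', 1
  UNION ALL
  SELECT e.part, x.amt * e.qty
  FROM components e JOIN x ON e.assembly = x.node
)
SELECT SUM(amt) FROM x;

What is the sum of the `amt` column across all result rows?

Base: (Gear, amt=1).
Iteration 1: components of {Gear} -> Bearing = 1*3 = 3, Hub = 1*5 = 5, Plate = 1*5 = 5, Seal = 1*3 = 3, Shaft = 1*1 = 1.
Iteration 2: components of {Bearing,Hub,Plate,Seal,Shaft} -> Cover = 5*3 = 15, Panel = 5*3 = 15, Spring = 3*3 = 9.
Iteration 3: components of {Cover,Panel,Spring} -> Cap = 9*5 = 45, Clip = 15*4 = 60.
Iteration 4: no further components; recursion stops.
SUM(amt) = 1 + 5 + 3 + 5 + 1 + 3 + 15 + 15 + 9 + 60 + 45 = 162.

162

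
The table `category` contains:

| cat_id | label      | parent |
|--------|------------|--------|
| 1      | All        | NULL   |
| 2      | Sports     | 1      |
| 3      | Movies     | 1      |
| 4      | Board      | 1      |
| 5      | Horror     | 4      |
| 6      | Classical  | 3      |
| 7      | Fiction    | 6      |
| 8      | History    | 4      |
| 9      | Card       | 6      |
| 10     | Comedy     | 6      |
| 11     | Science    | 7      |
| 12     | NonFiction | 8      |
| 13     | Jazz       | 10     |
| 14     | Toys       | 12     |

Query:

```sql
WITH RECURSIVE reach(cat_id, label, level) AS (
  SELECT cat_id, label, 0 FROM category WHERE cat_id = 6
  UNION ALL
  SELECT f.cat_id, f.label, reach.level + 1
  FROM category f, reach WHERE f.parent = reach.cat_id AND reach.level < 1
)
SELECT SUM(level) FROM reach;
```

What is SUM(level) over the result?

3

Base: cat_id=6 (Classical) at level 0.
Iteration 1: rows with parent in {6} -> Fiction (id 7, level 1), Card (id 9, level 1), Comedy (id 10, level 1).
Iteration 2: level < 1 fails for all current rows; recursion stops.
SUM(level) = 0 + 1 + 1 + 1 = 3.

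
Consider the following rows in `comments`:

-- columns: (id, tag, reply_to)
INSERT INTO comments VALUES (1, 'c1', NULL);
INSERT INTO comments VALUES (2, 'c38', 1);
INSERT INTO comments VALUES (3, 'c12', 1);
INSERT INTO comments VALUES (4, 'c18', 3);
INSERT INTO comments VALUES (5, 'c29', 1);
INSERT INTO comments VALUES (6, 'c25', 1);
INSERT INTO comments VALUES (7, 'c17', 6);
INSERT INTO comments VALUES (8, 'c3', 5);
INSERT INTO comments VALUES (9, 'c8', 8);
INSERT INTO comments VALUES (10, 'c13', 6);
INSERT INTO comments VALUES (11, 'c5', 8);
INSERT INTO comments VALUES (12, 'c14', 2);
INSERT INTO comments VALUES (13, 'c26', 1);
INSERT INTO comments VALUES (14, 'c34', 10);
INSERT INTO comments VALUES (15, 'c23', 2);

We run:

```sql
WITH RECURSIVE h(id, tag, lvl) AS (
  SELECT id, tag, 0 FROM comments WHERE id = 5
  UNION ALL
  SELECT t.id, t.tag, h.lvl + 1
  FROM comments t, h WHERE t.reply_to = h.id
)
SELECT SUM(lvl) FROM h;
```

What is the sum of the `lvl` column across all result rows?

5

Base: id=5 (c29) at lvl 0.
Iteration 1: rows with reply_to in {5} -> c3 (id 8, lvl 1).
Iteration 2: rows with reply_to in {8} -> c8 (id 9, lvl 2), c5 (id 11, lvl 2).
Iteration 3: no rows with reply_to in {9,11}; recursion stops.
SUM(lvl) = 0 + 1 + 2 + 2 = 5.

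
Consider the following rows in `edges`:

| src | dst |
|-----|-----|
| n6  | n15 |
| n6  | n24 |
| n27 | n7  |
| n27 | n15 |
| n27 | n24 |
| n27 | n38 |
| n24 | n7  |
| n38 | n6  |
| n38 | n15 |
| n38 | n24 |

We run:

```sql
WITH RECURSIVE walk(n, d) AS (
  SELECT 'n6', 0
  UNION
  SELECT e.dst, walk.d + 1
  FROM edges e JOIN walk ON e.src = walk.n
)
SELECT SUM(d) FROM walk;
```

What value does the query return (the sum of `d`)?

Base: (n6, d=0).
Iteration 1: edges from {n6} -> (n15, d=1), (n24, d=1).
Iteration 2: edges from {n15,n24} -> (n7, d=2).
Iteration 3: no outgoing edges from {n7}; recursion stops.
SUM(d) = 0 + 1 + 1 + 2 = 4.

4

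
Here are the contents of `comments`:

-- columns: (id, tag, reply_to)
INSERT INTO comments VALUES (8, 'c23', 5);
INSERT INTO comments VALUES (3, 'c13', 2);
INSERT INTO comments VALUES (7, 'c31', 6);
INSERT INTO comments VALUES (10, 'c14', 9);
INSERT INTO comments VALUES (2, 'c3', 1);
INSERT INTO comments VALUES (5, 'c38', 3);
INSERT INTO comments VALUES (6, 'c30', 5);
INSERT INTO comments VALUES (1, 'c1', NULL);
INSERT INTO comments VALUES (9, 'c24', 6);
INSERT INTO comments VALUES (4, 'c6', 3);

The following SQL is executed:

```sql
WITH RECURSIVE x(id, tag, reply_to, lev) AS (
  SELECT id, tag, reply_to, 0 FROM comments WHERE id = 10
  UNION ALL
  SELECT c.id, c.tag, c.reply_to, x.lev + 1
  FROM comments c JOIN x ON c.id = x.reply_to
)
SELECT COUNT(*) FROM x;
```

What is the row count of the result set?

7

Base: id=10 (c14), reply_to=9, lev 0.
Iteration 1: join on id=9 -> c24 (id 9, reply_to=6, lev 1).
Iteration 2: join on id=6 -> c30 (id 6, reply_to=5, lev 2).
Iteration 3: join on id=5 -> c38 (id 5, reply_to=3, lev 3).
Iteration 4: join on id=3 -> c13 (id 3, reply_to=2, lev 4).
Iteration 5: join on id=2 -> c3 (id 2, reply_to=1, lev 5).
Iteration 6: join on id=1 -> c1 (id 1, reply_to=NULL, lev 6).
Iteration 7: reply_to is NULL; no match; recursion stops.
Total rows emitted: 7.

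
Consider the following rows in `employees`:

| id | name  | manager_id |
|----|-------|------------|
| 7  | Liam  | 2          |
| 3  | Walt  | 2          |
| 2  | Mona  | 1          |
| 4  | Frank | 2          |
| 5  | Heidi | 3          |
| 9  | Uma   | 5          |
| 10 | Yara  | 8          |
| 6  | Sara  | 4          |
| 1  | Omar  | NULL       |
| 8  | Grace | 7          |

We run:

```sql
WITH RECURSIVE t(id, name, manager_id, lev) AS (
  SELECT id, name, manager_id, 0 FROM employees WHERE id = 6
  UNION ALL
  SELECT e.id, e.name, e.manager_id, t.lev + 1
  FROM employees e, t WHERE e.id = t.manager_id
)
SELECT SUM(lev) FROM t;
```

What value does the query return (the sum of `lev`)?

6

Base: id=6 (Sara), manager_id=4, lev 0.
Iteration 1: join on id=4 -> Frank (id 4, manager_id=2, lev 1).
Iteration 2: join on id=2 -> Mona (id 2, manager_id=1, lev 2).
Iteration 3: join on id=1 -> Omar (id 1, manager_id=NULL, lev 3).
Iteration 4: manager_id is NULL; no match; recursion stops.
SUM(lev) = 0 + 1 + 2 + 3 = 6.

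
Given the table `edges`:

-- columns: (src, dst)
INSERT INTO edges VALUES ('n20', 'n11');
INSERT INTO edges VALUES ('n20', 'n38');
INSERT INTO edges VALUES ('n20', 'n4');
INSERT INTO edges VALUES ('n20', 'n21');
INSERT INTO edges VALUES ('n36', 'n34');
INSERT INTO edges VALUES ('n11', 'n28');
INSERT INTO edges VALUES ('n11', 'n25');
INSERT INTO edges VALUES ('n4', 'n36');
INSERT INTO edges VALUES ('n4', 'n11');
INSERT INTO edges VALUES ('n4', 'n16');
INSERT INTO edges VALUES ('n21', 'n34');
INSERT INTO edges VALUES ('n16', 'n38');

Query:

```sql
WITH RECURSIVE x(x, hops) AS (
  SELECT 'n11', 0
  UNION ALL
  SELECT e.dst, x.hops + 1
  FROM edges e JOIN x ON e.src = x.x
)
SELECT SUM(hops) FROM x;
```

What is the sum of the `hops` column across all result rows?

Base: (n11, hops=0).
Iteration 1: edges from {n11} -> (n25, hops=1), (n28, hops=1).
Iteration 2: no outgoing edges from {n25,n28}; recursion stops.
SUM(hops) = 0 + 1 + 1 = 2.

2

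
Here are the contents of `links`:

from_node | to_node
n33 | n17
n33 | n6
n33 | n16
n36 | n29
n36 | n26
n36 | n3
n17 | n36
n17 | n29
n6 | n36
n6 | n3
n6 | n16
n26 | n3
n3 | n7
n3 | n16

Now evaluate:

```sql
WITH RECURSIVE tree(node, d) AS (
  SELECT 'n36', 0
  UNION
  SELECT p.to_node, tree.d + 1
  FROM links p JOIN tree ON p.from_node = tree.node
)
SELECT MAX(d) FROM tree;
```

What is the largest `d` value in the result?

3

Base: (n36, d=0).
Iteration 1: edges from {n36} -> (n26, d=1), (n29, d=1), (n3, d=1).
Iteration 2: edges from {n26,n29,n3} -> (n16, d=2), (n3, d=2), (n7, d=2).
Iteration 3: edges from {n16,n3,n7} -> (n16, d=3), (n7, d=3).
Iteration 4: no outgoing edges from {n16,n7}; recursion stops.
d values: 0, 1, 1, 1, 2, 2, 2, 3, 3; the maximum is 3.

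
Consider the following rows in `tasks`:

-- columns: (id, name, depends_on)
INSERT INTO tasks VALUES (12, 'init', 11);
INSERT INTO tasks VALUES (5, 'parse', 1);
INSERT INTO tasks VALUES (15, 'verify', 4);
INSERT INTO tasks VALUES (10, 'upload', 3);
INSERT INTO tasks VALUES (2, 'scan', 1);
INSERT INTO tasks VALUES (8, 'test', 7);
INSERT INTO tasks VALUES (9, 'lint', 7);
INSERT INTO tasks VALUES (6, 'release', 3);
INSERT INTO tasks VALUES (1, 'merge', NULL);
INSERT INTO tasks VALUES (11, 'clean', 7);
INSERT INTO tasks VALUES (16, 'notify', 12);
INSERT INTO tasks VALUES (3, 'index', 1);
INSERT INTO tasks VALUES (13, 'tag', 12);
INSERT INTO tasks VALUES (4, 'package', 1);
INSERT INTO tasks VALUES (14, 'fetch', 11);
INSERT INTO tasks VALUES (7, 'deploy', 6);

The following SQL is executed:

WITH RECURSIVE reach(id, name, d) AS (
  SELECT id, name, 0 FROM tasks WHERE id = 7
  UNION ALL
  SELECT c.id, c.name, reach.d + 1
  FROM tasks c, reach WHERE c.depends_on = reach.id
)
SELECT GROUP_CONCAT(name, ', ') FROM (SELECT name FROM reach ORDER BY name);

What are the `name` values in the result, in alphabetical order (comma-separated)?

Base: id=7 (deploy) at d 0.
Iteration 1: rows with depends_on in {7} -> test (id 8, d 1), lint (id 9, d 1), clean (id 11, d 1).
Iteration 2: rows with depends_on in {8,9,11} -> init (id 12, d 2), fetch (id 14, d 2).
Iteration 3: rows with depends_on in {12,14} -> tag (id 13, d 3), notify (id 16, d 3).
Iteration 4: no rows with depends_on in {13,16}; recursion stops.

clean, deploy, fetch, init, lint, notify, tag, test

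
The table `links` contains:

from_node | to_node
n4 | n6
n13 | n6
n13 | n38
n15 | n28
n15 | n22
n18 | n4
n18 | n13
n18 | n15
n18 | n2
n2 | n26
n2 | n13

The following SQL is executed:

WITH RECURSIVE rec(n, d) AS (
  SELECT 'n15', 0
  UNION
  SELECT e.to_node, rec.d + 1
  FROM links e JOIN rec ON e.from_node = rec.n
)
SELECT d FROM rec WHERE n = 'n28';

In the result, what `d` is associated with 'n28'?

1

Base: (n15, d=0).
Iteration 1: edges from {n15} -> (n22, d=1), (n28, d=1).
Iteration 2: no outgoing edges from {n22,n28}; recursion stops.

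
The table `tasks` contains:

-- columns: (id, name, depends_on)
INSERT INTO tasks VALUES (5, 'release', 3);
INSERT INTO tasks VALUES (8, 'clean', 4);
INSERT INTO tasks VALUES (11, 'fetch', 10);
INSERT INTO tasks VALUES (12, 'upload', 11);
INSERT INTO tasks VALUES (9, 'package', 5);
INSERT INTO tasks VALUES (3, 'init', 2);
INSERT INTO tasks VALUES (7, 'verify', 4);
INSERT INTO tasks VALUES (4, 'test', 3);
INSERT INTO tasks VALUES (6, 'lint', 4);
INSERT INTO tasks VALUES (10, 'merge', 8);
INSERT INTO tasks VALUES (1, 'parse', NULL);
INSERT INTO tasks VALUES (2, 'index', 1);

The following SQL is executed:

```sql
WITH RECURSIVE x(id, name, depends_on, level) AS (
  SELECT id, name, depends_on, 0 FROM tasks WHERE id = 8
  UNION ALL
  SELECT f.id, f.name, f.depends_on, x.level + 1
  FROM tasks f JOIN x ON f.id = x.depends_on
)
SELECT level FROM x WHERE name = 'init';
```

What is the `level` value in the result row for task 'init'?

2

Base: id=8 (clean), depends_on=4, level 0.
Iteration 1: join on id=4 -> test (id 4, depends_on=3, level 1).
Iteration 2: join on id=3 -> init (id 3, depends_on=2, level 2).
Iteration 3: join on id=2 -> index (id 2, depends_on=1, level 3).
Iteration 4: join on id=1 -> parse (id 1, depends_on=NULL, level 4).
Iteration 5: depends_on is NULL; no match; recursion stops.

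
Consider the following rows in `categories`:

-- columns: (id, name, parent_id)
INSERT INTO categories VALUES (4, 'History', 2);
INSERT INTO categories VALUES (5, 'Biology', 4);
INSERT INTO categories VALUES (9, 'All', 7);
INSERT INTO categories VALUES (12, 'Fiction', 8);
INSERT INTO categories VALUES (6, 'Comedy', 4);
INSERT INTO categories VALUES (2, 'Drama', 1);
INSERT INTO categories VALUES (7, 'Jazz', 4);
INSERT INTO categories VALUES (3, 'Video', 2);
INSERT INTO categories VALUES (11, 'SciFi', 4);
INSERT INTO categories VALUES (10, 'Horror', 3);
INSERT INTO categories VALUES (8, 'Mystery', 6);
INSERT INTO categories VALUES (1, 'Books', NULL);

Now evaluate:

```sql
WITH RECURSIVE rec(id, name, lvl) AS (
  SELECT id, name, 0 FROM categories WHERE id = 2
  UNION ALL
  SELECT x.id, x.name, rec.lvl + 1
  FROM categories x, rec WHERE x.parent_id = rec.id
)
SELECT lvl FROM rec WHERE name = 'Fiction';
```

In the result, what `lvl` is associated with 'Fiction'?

4

Base: id=2 (Drama) at lvl 0.
Iteration 1: rows with parent_id in {2} -> Video (id 3, lvl 1), History (id 4, lvl 1).
Iteration 2: rows with parent_id in {3,4} -> Biology (id 5, lvl 2), Comedy (id 6, lvl 2), Jazz (id 7, lvl 2), Horror (id 10, lvl 2), SciFi (id 11, lvl 2).
Iteration 3: rows with parent_id in {5,6,7,10,11} -> Mystery (id 8, lvl 3), All (id 9, lvl 3).
Iteration 4: rows with parent_id in {8,9} -> Fiction (id 12, lvl 4).
Iteration 5: no rows with parent_id in {12}; recursion stops.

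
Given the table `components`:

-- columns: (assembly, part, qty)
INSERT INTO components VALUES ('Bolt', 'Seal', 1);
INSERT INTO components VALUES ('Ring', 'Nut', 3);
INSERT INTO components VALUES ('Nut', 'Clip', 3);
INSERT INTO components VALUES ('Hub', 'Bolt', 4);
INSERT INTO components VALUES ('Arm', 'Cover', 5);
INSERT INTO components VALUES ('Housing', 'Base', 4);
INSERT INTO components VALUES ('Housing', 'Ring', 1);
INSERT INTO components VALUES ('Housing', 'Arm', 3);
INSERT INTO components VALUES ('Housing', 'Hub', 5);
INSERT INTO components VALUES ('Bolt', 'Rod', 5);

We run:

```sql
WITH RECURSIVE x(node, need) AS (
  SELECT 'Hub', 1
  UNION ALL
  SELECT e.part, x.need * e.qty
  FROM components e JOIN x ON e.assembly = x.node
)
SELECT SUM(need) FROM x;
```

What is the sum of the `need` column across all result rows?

29

Base: (Hub, need=1).
Iteration 1: components of {Hub} -> Bolt = 1*4 = 4.
Iteration 2: components of {Bolt} -> Rod = 4*5 = 20, Seal = 4*1 = 4.
Iteration 3: no further components; recursion stops.
SUM(need) = 1 + 4 + 4 + 20 = 29.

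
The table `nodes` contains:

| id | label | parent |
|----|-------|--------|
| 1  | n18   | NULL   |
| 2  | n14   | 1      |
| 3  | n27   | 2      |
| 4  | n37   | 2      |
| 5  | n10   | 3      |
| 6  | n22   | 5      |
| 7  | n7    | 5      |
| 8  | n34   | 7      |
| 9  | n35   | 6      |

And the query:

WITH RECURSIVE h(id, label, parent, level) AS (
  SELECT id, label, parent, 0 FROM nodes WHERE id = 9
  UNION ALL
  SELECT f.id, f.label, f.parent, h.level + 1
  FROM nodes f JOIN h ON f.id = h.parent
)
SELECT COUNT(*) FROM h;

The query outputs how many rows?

Base: id=9 (n35), parent=6, level 0.
Iteration 1: join on id=6 -> n22 (id 6, parent=5, level 1).
Iteration 2: join on id=5 -> n10 (id 5, parent=3, level 2).
Iteration 3: join on id=3 -> n27 (id 3, parent=2, level 3).
Iteration 4: join on id=2 -> n14 (id 2, parent=1, level 4).
Iteration 5: join on id=1 -> n18 (id 1, parent=NULL, level 5).
Iteration 6: parent is NULL; no match; recursion stops.
Total rows emitted: 6.

6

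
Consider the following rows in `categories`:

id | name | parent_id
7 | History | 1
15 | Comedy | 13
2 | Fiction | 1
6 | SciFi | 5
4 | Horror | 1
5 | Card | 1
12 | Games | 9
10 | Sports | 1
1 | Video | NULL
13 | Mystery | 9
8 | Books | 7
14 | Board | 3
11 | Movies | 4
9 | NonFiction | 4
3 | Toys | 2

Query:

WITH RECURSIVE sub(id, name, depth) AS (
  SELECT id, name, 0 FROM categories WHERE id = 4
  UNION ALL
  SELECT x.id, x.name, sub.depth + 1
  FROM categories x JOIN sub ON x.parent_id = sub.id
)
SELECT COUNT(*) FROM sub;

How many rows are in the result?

6

Base: id=4 (Horror) at depth 0.
Iteration 1: rows with parent_id in {4} -> NonFiction (id 9, depth 1), Movies (id 11, depth 1).
Iteration 2: rows with parent_id in {9,11} -> Games (id 12, depth 2), Mystery (id 13, depth 2).
Iteration 3: rows with parent_id in {12,13} -> Comedy (id 15, depth 3).
Iteration 4: no rows with parent_id in {15}; recursion stops.
Total rows emitted: 6.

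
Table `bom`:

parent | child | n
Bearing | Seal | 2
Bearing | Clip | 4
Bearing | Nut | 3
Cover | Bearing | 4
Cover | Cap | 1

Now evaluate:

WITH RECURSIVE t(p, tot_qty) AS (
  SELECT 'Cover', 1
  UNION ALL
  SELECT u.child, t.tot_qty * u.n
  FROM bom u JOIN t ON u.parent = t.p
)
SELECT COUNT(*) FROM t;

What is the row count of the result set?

6

Base: (Cover, tot_qty=1).
Iteration 1: components of {Cover} -> Bearing = 1*4 = 4, Cap = 1*1 = 1.
Iteration 2: components of {Bearing,Cap} -> Clip = 4*4 = 16, Nut = 4*3 = 12, Seal = 4*2 = 8.
Iteration 3: no further components; recursion stops.
Total rows emitted: 6.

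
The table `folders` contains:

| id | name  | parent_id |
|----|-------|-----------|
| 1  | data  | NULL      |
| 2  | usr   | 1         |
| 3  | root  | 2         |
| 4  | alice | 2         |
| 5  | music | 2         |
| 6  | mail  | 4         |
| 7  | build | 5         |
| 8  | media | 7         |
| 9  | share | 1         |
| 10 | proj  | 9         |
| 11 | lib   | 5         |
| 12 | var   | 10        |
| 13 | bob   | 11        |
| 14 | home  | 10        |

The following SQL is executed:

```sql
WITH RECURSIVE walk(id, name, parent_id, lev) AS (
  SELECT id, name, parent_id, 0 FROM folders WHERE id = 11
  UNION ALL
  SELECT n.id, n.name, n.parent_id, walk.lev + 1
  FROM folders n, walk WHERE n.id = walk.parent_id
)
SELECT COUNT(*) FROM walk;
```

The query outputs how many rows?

Base: id=11 (lib), parent_id=5, lev 0.
Iteration 1: join on id=5 -> music (id 5, parent_id=2, lev 1).
Iteration 2: join on id=2 -> usr (id 2, parent_id=1, lev 2).
Iteration 3: join on id=1 -> data (id 1, parent_id=NULL, lev 3).
Iteration 4: parent_id is NULL; no match; recursion stops.
Total rows emitted: 4.

4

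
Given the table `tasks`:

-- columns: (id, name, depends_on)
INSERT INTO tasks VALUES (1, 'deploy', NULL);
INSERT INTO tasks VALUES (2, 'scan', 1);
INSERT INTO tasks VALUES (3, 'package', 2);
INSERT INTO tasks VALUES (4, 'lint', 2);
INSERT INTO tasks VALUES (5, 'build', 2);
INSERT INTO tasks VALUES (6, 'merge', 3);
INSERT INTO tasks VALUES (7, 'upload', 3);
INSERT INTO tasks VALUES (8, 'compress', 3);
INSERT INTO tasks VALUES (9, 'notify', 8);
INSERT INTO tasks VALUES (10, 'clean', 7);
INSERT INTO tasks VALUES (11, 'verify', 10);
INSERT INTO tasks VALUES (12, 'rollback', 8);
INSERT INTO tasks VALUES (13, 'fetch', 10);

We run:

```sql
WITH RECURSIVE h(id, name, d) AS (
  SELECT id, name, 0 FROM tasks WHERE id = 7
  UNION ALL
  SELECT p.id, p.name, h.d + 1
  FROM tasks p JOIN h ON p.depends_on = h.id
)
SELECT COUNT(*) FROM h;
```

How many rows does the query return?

Base: id=7 (upload) at d 0.
Iteration 1: rows with depends_on in {7} -> clean (id 10, d 1).
Iteration 2: rows with depends_on in {10} -> verify (id 11, d 2), fetch (id 13, d 2).
Iteration 3: no rows with depends_on in {11,13}; recursion stops.
Total rows emitted: 4.

4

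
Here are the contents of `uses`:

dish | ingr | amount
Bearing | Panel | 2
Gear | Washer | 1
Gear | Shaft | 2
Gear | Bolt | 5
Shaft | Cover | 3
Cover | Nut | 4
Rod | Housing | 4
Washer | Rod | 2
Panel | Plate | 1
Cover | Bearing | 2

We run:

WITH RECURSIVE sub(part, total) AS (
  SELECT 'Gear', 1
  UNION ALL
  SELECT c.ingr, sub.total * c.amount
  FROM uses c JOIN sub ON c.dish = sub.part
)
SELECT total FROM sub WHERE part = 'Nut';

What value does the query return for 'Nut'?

Base: (Gear, total=1).
Iteration 1: components of {Gear} -> Bolt = 1*5 = 5, Shaft = 1*2 = 2, Washer = 1*1 = 1.
Iteration 2: components of {Bolt,Shaft,Washer} -> Cover = 2*3 = 6, Rod = 1*2 = 2.
Iteration 3: components of {Cover,Rod} -> Bearing = 6*2 = 12, Housing = 2*4 = 8, Nut = 6*4 = 24.
Iteration 4: components of {Bearing,Housing,Nut} -> Panel = 12*2 = 24.
Iteration 5: components of {Panel} -> Plate = 24*1 = 24.
Iteration 6: no further components; recursion stops.

24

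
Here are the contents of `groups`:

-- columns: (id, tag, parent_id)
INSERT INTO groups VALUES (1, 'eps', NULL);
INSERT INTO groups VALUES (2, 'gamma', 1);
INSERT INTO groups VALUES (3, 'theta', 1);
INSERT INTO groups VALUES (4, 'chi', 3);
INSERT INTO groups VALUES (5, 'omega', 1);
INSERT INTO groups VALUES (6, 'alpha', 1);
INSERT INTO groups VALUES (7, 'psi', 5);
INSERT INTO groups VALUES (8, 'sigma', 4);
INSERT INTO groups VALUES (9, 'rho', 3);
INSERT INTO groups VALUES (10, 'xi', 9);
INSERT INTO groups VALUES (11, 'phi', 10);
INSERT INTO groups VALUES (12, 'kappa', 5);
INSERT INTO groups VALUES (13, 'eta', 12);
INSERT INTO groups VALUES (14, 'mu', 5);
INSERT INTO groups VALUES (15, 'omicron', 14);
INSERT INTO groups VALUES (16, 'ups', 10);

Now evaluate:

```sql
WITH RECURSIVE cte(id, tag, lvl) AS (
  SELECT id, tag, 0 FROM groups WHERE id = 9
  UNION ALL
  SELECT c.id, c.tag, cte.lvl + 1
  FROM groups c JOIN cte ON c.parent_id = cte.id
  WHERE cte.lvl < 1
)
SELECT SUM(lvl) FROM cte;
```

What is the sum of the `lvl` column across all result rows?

1

Base: id=9 (rho) at lvl 0.
Iteration 1: rows with parent_id in {9} -> xi (id 10, lvl 1).
Iteration 2: lvl < 1 fails for all current rows; recursion stops.
SUM(lvl) = 0 + 1 = 1.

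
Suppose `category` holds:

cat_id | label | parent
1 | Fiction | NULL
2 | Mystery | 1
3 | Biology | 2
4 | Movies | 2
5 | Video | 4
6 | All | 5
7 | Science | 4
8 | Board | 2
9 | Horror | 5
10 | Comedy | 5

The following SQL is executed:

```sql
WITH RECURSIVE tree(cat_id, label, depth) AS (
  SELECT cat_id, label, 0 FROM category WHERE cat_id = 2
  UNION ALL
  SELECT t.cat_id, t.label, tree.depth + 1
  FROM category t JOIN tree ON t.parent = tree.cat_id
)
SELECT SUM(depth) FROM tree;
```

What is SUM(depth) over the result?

16

Base: cat_id=2 (Mystery) at depth 0.
Iteration 1: rows with parent in {2} -> Biology (id 3, depth 1), Movies (id 4, depth 1), Board (id 8, depth 1).
Iteration 2: rows with parent in {3,4,8} -> Video (id 5, depth 2), Science (id 7, depth 2).
Iteration 3: rows with parent in {5,7} -> All (id 6, depth 3), Horror (id 9, depth 3), Comedy (id 10, depth 3).
Iteration 4: no rows with parent in {6,9,10}; recursion stops.
SUM(depth) = 0 + 1 + 1 + 1 + 2 + 2 + 3 + 3 + 3 = 16.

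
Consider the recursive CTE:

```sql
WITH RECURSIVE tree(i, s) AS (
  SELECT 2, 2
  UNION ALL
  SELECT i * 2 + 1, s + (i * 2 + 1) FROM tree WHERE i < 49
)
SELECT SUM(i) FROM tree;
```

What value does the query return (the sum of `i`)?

Base: i=2, s=2.
Iteration 1: 2 < 49 holds -> i = 2 * 2 + 1 = 5, s = 2 + 5 = 7.
Iteration 2: 5 < 49 holds -> i = 5 * 2 + 1 = 11, s = 7 + 11 = 18.
Iteration 3: 11 < 49 holds -> i = 11 * 2 + 1 = 23, s = 18 + 23 = 41.
Iteration 4: 23 < 49 holds -> i = 23 * 2 + 1 = 47, s = 41 + 47 = 88.
Iteration 5: 47 < 49 holds -> i = 47 * 2 + 1 = 95, s = 88 + 95 = 183.
Iteration 6: 95 < 49 fails; recursion stops.
SUM(i) = 2 + 5 + 11 + 23 + 47 + 95 = 183.

183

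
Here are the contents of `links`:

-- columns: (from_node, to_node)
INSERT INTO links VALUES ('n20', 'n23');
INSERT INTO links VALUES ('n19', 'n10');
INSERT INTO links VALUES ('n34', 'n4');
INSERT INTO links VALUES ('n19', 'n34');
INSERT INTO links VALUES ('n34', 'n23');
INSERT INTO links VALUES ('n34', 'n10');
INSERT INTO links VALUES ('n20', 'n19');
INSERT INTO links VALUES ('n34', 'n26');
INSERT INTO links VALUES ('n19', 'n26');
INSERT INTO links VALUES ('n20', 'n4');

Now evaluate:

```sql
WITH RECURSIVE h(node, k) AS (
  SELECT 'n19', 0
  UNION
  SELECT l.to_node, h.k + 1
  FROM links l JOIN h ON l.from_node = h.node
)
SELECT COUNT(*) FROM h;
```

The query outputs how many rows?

8

Base: (n19, k=0).
Iteration 1: edges from {n19} -> (n10, k=1), (n26, k=1), (n34, k=1).
Iteration 2: edges from {n10,n26,n34} -> (n10, k=2), (n23, k=2), (n26, k=2), (n4, k=2).
Iteration 3: no outgoing edges from {n10,n23,n26,n4}; recursion stops.
Total rows emitted: 8.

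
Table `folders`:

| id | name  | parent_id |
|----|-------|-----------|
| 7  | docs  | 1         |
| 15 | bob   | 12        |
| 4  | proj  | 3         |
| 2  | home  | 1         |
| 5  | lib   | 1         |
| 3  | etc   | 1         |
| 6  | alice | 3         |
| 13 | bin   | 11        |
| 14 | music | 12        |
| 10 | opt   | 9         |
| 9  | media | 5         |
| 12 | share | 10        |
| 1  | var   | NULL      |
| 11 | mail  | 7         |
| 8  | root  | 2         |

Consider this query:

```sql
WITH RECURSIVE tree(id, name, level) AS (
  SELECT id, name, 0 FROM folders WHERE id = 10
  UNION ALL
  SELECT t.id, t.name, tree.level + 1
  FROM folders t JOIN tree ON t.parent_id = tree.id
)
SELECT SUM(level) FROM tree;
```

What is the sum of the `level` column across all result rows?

5

Base: id=10 (opt) at level 0.
Iteration 1: rows with parent_id in {10} -> share (id 12, level 1).
Iteration 2: rows with parent_id in {12} -> music (id 14, level 2), bob (id 15, level 2).
Iteration 3: no rows with parent_id in {14,15}; recursion stops.
SUM(level) = 0 + 1 + 2 + 2 = 5.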